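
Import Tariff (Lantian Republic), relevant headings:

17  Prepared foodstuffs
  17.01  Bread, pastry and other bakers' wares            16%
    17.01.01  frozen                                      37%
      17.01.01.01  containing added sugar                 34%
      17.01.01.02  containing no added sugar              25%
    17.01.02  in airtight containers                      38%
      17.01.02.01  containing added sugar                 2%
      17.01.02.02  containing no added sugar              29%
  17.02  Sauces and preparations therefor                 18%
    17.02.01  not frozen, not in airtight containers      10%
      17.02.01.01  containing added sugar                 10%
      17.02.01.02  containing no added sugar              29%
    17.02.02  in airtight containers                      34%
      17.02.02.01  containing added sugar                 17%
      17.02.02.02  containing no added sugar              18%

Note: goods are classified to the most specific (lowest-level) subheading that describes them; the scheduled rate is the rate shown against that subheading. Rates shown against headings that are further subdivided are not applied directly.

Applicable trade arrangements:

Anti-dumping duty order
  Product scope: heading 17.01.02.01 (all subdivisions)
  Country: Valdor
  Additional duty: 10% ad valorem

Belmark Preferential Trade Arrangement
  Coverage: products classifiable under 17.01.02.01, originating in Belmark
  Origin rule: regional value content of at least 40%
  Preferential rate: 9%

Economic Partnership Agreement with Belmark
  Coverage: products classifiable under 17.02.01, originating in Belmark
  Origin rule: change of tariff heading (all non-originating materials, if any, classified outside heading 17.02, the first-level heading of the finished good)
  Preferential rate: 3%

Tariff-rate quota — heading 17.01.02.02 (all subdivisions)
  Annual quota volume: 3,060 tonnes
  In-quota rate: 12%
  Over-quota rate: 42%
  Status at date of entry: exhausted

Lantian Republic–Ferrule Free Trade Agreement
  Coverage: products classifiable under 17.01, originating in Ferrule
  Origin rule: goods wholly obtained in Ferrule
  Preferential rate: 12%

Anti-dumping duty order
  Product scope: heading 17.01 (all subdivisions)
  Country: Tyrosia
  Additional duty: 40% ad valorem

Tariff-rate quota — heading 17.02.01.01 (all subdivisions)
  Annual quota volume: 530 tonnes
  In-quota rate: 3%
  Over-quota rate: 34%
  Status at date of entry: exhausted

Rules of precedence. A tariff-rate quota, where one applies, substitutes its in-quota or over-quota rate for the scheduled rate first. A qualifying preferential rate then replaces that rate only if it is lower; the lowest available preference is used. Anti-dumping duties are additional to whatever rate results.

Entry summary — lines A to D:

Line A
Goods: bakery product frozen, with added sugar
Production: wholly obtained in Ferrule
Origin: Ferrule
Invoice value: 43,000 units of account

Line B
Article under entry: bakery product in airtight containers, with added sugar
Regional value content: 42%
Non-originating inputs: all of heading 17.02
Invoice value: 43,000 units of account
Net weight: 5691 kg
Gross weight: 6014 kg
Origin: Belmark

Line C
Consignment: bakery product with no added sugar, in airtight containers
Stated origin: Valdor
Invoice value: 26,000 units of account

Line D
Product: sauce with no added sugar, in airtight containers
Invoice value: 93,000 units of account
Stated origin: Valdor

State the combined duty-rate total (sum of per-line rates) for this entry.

Line A: bakery product → 17.01; frozen → 17.01.01; with added sugar → 17.01.01.01. Scheduled 34%. Ferrule agreement on 17.01: wholly obtained → 12% available; preferential 12%. → 12%.
Line B: bakery product → 17.01; in airtight containers → 17.01.02; with added sugar → 17.01.02.01. Scheduled 2%. Belmark agreement on 17.01.02.01: RVC ≥ 40% → 9% available; Belmark agreement on 17.02.01: 17.01.02.01 not covered; preference 9% not lower than 2% → no reduction. → 2%.
Line C: bakery product → 17.01; in airtight containers → 17.01.02; with no added sugar → 17.01.02.02. Scheduled 29%. quota on 17.01.02.02 exhausted → over-quota 42%. → 42%.
Line D: sauce → 17.02; in airtight containers → 17.02.02; with no added sugar → 17.02.02.02. Scheduled 18%. No special measure applies. → 18%.
Sum: 12% + 2% + 42% + 18% = 74%.

74%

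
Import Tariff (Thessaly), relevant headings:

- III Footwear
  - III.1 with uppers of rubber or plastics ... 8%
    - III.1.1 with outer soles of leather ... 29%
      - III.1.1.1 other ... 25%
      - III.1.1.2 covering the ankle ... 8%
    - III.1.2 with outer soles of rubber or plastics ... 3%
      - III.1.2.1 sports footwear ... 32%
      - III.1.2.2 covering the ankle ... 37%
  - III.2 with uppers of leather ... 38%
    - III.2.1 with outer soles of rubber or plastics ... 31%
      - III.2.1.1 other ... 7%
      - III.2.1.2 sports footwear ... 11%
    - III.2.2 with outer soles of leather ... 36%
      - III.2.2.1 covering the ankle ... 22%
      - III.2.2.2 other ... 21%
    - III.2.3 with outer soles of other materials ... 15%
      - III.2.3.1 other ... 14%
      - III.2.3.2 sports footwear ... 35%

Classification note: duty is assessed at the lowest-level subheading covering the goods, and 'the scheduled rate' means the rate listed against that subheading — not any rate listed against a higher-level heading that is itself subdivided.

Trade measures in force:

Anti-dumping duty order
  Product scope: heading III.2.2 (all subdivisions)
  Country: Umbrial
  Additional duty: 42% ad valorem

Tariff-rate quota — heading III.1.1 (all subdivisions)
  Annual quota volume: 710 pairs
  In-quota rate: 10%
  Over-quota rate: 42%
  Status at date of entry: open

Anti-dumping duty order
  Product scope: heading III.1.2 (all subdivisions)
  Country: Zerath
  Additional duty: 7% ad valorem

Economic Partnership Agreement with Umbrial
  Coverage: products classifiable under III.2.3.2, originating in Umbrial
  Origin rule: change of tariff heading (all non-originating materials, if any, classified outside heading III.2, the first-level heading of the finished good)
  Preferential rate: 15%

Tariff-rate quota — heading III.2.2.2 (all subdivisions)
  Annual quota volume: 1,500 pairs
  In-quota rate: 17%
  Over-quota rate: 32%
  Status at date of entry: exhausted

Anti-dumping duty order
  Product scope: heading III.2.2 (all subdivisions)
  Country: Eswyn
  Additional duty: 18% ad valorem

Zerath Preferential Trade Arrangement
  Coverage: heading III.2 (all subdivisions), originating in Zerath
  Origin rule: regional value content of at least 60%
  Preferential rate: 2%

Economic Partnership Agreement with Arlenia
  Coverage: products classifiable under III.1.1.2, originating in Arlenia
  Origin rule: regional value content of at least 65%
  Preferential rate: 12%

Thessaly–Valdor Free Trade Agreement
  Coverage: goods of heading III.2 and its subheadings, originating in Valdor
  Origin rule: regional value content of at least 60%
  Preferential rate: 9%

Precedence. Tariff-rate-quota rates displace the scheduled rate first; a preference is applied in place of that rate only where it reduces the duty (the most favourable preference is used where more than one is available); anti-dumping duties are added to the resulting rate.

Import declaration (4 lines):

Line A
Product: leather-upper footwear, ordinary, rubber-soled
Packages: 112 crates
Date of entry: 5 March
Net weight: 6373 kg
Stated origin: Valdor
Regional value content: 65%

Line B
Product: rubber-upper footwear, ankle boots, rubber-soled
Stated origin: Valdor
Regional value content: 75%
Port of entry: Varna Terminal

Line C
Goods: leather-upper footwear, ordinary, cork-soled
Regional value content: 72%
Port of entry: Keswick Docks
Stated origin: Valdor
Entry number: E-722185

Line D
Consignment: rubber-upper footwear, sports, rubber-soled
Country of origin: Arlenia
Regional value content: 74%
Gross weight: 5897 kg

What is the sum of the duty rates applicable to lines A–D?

85%

Line A: leather-upper → III.2; rubber-soled → III.2.1; ordinary → III.2.1.1. Scheduled 7%. Valdor agreement on III.2: RVC ≥ 60% → 9% available; preference 9% not lower than 7% → no reduction. → 7%.
Line B: rubber-upper → III.1; rubber-soled → III.1.2; ankle boots → III.1.2.2. Scheduled 37%. Valdor agreement on III.2: III.1.2.2 not covered. → 37%.
Line C: leather-upper → III.2; cork-soled → III.2.3; ordinary → III.2.3.1. Scheduled 14%. Valdor agreement on III.2: RVC ≥ 60% → 9% available; preferential 9%. → 9%.
Line D: rubber-upper → III.1; rubber-soled → III.1.2; sports → III.1.2.1. Scheduled 32%. Arlenia agreement on III.1.1.2: III.1.2.1 not covered. → 32%.
Sum: 7% + 37% + 9% + 32% = 85%.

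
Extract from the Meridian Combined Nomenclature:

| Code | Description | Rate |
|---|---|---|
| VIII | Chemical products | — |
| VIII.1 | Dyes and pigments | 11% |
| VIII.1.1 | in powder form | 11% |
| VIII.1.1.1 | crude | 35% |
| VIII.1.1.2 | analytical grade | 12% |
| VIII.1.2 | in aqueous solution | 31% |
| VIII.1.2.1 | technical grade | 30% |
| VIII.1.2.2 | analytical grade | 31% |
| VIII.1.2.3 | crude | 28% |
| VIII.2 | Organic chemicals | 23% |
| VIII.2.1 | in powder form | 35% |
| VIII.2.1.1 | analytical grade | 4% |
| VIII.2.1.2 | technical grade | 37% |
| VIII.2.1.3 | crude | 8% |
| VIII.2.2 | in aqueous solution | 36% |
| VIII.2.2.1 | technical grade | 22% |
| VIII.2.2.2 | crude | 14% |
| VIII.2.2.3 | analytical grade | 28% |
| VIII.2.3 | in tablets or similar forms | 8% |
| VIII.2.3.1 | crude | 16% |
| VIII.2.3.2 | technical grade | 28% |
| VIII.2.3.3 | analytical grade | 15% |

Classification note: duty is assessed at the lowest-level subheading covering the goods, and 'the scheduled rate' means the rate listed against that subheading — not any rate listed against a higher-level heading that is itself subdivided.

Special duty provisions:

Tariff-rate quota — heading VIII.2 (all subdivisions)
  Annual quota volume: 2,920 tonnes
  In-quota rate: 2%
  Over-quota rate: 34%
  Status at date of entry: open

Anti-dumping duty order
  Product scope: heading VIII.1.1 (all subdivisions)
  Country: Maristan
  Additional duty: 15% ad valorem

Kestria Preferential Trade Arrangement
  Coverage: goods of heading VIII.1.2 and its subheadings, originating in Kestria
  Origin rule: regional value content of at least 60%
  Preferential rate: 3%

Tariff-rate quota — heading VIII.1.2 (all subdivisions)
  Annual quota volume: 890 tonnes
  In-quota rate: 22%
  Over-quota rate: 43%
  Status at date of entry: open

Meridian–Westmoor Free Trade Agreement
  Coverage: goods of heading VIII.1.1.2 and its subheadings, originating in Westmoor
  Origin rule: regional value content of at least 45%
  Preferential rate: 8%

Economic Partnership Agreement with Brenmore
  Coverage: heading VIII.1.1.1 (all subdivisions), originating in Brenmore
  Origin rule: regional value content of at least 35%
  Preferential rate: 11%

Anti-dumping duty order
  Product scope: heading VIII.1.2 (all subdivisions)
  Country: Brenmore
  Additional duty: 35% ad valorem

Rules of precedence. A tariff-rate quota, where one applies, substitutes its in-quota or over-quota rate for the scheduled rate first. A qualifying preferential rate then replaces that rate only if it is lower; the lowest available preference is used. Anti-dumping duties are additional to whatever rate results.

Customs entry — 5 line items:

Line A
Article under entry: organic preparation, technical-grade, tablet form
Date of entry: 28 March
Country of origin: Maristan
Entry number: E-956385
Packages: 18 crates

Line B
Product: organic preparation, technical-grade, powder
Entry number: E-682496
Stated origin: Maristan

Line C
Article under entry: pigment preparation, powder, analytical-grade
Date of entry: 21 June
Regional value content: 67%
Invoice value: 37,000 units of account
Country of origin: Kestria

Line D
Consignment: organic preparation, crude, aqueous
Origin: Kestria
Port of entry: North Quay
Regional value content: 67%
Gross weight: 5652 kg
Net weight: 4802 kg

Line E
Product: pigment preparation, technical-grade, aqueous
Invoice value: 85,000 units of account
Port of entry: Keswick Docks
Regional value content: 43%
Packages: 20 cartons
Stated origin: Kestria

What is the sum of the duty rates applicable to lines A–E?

Line A: organic → VIII.2; tablet form → VIII.2.3; technical-grade → VIII.2.3.2. Scheduled 28%. quota on VIII.2 open → in-quota 2%. → 2%.
Line B: organic → VIII.2; powder → VIII.2.1; technical-grade → VIII.2.1.2. Scheduled 37%. quota on VIII.2 open → in-quota 2%. → 2%.
Line C: pigment → VIII.1; powder → VIII.1.1; analytical-grade → VIII.1.1.2. Scheduled 12%. Kestria agreement on VIII.1.2: VIII.1.1.2 not covered. → 12%.
Line D: organic → VIII.2; aqueous → VIII.2.2; crude → VIII.2.2.2. Scheduled 14%. quota on VIII.2 open → in-quota 2%; Kestria agreement on VIII.1.2: VIII.2.2.2 not covered. → 2%.
Line E: pigment → VIII.1; aqueous → VIII.1.2; technical-grade → VIII.1.2.1. Scheduled 30%. quota on VIII.1.2 open → in-quota 22%; Kestria agreement on VIII.1.2: RVC < 60%. → 22%.
Sum: 2% + 2% + 12% + 2% + 22% = 40%.

40%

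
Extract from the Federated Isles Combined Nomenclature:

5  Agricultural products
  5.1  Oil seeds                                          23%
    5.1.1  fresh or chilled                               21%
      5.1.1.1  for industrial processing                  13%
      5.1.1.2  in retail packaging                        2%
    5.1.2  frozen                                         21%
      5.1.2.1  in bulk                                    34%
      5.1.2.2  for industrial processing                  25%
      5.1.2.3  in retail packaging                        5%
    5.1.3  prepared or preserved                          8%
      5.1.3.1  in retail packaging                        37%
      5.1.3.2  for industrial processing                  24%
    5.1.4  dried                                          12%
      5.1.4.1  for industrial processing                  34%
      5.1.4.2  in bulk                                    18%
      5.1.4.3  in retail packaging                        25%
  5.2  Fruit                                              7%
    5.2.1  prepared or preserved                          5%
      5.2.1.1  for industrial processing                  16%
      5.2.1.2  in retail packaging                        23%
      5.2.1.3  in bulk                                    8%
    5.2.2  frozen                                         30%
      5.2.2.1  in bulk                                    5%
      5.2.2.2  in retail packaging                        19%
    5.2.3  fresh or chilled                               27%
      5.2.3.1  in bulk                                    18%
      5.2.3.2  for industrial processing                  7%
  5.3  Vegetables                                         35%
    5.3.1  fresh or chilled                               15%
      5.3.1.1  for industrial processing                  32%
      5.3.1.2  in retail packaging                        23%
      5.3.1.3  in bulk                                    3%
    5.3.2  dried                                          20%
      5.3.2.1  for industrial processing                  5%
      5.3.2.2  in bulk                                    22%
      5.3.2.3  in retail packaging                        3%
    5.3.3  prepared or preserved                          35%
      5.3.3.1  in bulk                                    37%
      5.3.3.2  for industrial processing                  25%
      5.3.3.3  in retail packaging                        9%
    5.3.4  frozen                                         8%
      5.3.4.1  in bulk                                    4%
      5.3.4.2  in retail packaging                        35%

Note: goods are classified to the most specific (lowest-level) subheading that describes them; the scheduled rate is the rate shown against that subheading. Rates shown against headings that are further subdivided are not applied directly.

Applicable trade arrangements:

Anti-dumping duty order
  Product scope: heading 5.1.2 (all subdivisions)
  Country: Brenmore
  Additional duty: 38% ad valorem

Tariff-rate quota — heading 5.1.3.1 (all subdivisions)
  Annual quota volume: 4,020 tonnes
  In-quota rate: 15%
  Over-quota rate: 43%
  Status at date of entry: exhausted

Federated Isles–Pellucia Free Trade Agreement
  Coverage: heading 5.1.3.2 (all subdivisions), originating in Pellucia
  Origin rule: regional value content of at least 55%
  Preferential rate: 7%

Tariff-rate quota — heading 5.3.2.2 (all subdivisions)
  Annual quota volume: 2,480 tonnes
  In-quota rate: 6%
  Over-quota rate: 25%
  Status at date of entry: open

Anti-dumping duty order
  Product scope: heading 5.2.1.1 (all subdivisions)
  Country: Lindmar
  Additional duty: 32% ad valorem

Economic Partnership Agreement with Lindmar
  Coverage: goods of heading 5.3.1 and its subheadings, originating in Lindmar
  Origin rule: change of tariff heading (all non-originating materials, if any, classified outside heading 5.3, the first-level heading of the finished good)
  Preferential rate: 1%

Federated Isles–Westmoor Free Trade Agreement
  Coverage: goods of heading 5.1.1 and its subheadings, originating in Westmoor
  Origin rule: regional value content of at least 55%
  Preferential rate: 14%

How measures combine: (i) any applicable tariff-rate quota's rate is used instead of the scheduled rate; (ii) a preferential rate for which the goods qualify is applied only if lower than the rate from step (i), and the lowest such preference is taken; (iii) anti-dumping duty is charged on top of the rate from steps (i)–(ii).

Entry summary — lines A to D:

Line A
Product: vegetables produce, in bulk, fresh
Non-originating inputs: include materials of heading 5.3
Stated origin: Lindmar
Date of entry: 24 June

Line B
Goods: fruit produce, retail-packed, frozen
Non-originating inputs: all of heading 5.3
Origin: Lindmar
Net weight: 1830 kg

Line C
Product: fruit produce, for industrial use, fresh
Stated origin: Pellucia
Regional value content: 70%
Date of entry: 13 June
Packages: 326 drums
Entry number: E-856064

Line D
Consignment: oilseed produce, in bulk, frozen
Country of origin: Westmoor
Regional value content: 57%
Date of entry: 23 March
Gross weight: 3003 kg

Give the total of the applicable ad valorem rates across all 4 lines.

Line A: vegetables → 5.3; fresh → 5.3.1; in bulk → 5.3.1.3. Scheduled 3%. Lindmar agreement on 5.3.1: CTH not met. → 3%.
Line B: fruit → 5.2; frozen → 5.2.2; retail-packed → 5.2.2.2. Scheduled 19%. Lindmar agreement on 5.3.1: 5.2.2.2 not covered. → 19%.
Line C: fruit → 5.2; fresh → 5.2.3; for industrial use → 5.2.3.2. Scheduled 7%. Pellucia agreement on 5.1.3.2: 5.2.3.2 not covered. → 7%.
Line D: oilseed → 5.1; frozen → 5.1.2; in bulk → 5.1.2.1. Scheduled 34%. Westmoor agreement on 5.1.1: 5.1.2.1 not covered. → 34%.
Sum: 3% + 19% + 7% + 34% = 63%.

63%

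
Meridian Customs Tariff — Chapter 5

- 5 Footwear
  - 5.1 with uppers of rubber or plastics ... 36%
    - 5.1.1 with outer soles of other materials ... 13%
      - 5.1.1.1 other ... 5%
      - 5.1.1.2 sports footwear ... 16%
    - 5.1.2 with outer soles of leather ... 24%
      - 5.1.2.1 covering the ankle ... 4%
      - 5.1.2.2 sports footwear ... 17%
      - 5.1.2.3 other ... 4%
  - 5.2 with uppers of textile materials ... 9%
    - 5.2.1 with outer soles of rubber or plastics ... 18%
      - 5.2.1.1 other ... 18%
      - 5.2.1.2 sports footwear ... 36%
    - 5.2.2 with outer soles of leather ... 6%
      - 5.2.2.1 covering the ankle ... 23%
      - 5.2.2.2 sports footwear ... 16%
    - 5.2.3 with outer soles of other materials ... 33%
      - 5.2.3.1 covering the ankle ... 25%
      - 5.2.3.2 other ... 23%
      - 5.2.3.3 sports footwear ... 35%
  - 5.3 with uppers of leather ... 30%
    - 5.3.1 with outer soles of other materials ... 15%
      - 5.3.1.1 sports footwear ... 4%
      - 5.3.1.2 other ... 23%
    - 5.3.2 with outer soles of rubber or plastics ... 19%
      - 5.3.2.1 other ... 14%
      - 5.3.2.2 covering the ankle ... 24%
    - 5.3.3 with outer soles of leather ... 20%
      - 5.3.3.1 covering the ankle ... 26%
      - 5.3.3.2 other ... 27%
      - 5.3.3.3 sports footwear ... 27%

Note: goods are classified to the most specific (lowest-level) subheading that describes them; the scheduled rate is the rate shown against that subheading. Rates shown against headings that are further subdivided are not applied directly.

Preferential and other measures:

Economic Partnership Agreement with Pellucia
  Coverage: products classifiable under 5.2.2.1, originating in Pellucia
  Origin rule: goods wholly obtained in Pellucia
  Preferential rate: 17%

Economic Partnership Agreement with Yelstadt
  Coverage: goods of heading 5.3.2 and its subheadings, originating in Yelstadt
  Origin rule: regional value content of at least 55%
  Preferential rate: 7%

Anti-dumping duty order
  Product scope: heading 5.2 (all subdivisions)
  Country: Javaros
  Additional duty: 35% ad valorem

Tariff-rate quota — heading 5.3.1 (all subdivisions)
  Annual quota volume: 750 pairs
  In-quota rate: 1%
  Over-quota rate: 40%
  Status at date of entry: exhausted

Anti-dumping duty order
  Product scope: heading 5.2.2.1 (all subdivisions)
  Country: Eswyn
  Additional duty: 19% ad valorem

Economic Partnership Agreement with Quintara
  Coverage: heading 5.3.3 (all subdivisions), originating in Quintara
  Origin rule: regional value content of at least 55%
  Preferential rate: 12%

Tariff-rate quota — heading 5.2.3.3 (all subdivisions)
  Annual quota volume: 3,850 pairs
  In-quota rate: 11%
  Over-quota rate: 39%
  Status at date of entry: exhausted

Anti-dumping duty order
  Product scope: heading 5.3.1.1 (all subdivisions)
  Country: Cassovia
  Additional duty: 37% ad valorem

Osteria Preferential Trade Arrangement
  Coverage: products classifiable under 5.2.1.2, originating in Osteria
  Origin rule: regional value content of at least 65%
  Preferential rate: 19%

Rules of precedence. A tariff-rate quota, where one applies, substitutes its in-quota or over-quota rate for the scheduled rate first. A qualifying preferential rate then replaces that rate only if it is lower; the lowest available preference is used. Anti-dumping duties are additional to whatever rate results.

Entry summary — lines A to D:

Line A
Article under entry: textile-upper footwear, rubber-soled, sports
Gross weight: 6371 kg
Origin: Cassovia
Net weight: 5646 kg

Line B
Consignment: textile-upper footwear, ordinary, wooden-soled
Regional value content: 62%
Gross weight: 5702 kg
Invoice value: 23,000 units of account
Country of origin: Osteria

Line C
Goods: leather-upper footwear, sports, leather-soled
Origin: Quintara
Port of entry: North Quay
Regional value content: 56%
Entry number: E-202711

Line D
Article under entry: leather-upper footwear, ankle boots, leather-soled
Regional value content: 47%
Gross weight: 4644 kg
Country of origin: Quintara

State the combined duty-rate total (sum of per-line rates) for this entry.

Line A: textile-upper → 5.2; rubber-soled → 5.2.1; sports → 5.2.1.2. Scheduled 36%. No special measure applies. → 36%.
Line B: textile-upper → 5.2; wooden-soled → 5.2.3; ordinary → 5.2.3.2. Scheduled 23%. Osteria agreement on 5.2.1.2: 5.2.3.2 not covered. → 23%.
Line C: leather-upper → 5.3; leather-soled → 5.3.3; sports → 5.3.3.3. Scheduled 27%. Quintara agreement on 5.3.3: RVC ≥ 55% → 12% available; preferential 12%. → 12%.
Line D: leather-upper → 5.3; leather-soled → 5.3.3; ankle boots → 5.3.3.1. Scheduled 26%. Quintara agreement on 5.3.3: RVC < 55%. → 26%.
Sum: 36% + 23% + 12% + 26% = 97%.

97%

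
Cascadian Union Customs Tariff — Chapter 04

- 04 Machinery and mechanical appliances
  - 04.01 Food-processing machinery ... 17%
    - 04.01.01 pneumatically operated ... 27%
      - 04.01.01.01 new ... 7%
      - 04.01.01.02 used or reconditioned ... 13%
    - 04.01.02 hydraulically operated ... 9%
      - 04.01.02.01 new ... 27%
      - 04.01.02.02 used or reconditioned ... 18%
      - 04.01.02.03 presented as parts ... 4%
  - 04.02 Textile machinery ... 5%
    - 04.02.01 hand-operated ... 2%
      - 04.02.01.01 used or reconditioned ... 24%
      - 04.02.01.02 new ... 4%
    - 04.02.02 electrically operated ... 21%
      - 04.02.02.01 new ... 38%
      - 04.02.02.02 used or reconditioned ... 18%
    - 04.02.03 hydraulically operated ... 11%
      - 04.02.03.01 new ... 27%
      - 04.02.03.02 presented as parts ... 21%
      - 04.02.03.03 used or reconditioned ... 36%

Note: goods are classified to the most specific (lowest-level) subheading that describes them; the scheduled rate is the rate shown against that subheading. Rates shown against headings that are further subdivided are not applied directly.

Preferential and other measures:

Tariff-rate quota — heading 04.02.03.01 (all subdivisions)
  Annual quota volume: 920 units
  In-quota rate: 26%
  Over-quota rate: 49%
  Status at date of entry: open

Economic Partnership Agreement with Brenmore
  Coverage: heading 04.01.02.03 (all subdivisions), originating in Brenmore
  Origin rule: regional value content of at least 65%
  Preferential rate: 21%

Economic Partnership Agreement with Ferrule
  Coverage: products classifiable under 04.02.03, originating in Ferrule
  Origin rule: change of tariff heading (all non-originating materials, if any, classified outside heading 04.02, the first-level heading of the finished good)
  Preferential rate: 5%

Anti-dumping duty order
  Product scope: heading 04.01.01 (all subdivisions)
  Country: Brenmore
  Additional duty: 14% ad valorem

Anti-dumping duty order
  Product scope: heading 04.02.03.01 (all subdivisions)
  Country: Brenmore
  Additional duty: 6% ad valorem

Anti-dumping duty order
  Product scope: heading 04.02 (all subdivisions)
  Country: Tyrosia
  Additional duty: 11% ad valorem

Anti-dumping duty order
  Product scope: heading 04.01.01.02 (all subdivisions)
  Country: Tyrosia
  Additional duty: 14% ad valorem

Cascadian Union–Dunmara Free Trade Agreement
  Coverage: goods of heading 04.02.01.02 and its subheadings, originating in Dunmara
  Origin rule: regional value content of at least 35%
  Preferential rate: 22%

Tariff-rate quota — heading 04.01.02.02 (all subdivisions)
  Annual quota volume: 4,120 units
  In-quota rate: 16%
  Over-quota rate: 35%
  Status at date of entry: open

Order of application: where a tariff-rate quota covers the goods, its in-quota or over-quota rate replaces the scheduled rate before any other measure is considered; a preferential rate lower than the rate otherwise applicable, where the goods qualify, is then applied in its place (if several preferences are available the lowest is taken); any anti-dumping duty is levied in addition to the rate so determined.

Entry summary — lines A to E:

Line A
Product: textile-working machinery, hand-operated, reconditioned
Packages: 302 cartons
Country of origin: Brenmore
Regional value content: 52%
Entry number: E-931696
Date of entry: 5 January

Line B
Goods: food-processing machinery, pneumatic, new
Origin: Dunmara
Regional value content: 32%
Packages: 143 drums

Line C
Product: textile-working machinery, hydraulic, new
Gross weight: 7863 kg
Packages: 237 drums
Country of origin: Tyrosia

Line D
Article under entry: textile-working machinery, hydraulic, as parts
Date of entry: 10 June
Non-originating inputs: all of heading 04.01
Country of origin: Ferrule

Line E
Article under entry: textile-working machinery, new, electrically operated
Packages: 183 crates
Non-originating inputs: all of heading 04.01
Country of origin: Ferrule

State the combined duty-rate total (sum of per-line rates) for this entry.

Line A: textile-working → 04.02; hand-operated → 04.02.01; reconditioned → 04.02.01.01. Scheduled 24%. Brenmore agreement on 04.01.02.03: 04.02.01.01 not covered. → 24%.
Line B: food-processing → 04.01; pneumatic → 04.01.01; new → 04.01.01.01. Scheduled 7%. Dunmara agreement on 04.02.01.02: 04.01.01.01 not covered. → 7%.
Line C: textile-working → 04.02; hydraulic → 04.02.03; new → 04.02.03.01. Scheduled 27%. quota on 04.02.03.01 open → in-quota 26%; anti-dumping (Tyrosia, 04.02): +11%; total 26% + 11% = 37%. → 37%.
Line D: textile-working → 04.02; hydraulic → 04.02.03; as parts → 04.02.03.02. Scheduled 21%. Ferrule agreement on 04.02.03: CTH met → 5% available; preferential 5%. → 5%.
Line E: textile-working → 04.02; electrically operated → 04.02.02; new → 04.02.02.01. Scheduled 38%. Ferrule agreement on 04.02.03: 04.02.02.01 not covered. → 38%.
Sum: 24% + 7% + 37% + 5% + 38% = 111%.

111%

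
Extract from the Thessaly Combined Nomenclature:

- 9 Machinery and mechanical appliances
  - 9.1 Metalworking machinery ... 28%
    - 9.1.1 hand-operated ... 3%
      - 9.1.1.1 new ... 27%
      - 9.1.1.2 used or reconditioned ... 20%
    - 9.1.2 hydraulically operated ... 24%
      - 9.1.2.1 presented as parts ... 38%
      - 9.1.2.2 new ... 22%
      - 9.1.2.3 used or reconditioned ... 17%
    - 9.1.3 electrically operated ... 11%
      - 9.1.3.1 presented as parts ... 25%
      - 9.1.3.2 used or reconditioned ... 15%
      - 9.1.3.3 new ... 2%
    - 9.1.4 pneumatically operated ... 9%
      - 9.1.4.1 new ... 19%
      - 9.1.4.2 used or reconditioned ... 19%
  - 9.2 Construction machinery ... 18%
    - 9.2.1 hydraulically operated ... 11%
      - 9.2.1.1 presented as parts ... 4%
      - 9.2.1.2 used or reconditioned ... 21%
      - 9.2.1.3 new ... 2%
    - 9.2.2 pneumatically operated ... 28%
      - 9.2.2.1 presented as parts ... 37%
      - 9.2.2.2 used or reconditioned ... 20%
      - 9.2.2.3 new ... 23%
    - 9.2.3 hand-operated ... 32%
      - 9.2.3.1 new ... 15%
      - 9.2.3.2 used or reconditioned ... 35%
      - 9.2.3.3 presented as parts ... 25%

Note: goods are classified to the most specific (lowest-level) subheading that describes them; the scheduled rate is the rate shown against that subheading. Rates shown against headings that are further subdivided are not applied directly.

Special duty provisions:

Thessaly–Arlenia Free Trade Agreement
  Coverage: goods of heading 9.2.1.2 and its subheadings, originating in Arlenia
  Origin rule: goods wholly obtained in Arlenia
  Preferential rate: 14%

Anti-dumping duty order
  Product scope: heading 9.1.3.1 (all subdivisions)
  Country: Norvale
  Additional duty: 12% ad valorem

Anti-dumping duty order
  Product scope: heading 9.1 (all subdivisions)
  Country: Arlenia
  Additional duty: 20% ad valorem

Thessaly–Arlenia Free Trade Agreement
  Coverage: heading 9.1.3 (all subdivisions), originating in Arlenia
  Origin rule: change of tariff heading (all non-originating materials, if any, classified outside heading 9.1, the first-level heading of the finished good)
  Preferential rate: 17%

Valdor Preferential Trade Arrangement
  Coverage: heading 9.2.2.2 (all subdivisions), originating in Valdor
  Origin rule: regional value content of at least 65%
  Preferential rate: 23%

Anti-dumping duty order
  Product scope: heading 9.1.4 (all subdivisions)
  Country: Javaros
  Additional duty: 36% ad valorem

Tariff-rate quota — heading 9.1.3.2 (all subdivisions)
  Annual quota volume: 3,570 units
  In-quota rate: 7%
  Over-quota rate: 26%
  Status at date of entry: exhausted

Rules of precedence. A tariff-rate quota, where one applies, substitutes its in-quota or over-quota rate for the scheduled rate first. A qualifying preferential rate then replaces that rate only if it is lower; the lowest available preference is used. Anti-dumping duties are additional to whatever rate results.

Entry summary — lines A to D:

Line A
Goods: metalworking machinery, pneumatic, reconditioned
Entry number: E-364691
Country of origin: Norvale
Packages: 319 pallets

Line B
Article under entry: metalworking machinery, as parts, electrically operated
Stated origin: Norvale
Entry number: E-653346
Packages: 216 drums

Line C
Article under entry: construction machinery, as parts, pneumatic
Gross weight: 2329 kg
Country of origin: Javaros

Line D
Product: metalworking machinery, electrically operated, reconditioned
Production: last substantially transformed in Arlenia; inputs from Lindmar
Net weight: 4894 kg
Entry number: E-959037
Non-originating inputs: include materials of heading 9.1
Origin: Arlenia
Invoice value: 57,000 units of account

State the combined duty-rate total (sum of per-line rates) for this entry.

Line A: metalworking → 9.1; pneumatic → 9.1.4; reconditioned → 9.1.4.2. Scheduled 19%. No special measure applies. → 19%.
Line B: metalworking → 9.1; electrically operated → 9.1.3; as parts → 9.1.3.1. Scheduled 25%. anti-dumping (Norvale, 9.1.3.1): +12%; total 25% + 12% = 37%. → 37%.
Line C: construction → 9.2; pneumatic → 9.2.2; as parts → 9.2.2.1. Scheduled 37%. No special measure applies. → 37%.
Line D: metalworking → 9.1; electrically operated → 9.1.3; reconditioned → 9.1.3.2. Scheduled 15%. quota on 9.1.3.2 exhausted → over-quota 26%; Arlenia agreement on 9.2.1.2: 9.1.3.2 not covered; Arlenia agreement on 9.1.3: CTH not met; anti-dumping (Arlenia, 9.1): +20%; total 26% + 20% = 46%. → 46%.
Sum: 19% + 37% + 37% + 46% = 139%.

139%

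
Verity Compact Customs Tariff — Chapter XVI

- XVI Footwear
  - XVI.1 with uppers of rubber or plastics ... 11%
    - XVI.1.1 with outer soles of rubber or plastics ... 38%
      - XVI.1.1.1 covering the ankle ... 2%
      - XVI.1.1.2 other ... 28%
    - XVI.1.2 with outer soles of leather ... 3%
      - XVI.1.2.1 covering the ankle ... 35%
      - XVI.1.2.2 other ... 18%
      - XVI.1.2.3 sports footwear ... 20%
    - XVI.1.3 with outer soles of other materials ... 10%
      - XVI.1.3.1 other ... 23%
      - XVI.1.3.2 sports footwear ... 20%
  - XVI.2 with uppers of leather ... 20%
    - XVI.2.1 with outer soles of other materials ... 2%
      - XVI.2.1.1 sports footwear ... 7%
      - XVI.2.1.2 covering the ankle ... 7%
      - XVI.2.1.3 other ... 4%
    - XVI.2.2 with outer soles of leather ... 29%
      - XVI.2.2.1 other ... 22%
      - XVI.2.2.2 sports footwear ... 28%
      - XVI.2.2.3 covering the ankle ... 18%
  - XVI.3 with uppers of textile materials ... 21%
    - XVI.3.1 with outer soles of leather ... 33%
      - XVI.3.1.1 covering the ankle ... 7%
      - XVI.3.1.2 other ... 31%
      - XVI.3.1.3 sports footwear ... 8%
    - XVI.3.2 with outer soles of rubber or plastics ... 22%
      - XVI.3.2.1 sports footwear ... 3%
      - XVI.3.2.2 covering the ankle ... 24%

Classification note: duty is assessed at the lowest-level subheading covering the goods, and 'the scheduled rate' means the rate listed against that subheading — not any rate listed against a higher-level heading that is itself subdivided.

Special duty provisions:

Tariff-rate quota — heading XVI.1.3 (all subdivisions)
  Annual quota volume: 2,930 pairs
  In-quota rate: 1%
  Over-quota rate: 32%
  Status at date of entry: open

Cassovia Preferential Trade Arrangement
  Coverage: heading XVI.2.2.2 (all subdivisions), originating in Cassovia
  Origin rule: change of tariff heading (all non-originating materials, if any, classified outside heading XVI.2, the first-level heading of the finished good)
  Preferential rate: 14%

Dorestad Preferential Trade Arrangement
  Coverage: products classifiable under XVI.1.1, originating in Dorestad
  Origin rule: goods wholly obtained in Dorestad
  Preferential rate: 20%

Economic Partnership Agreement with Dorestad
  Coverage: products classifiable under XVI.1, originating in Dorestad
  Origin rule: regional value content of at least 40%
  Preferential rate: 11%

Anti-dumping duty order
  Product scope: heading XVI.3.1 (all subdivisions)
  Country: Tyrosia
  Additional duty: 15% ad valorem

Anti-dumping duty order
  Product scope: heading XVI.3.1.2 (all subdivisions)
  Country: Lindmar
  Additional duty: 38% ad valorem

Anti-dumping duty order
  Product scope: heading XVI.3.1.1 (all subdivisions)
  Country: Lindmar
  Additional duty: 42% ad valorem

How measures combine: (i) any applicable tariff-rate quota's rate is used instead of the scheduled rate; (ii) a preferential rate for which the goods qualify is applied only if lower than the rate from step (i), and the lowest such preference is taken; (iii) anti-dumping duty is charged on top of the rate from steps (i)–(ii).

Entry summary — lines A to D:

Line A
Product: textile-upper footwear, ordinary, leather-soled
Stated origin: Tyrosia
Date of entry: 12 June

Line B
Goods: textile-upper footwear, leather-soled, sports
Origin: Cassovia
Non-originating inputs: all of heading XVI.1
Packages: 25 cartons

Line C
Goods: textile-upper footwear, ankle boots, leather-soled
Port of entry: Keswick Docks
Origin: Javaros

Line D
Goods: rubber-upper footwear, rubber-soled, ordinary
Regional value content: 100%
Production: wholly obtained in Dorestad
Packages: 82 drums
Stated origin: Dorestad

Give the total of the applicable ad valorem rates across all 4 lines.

72%

Line A: textile-upper → XVI.3; leather-soled → XVI.3.1; ordinary → XVI.3.1.2. Scheduled 31%. anti-dumping (Tyrosia, XVI.3.1): +15%; total 31% + 15% = 46%. → 46%.
Line B: textile-upper → XVI.3; leather-soled → XVI.3.1; sports → XVI.3.1.3. Scheduled 8%. Cassovia agreement on XVI.2.2.2: XVI.3.1.3 not covered. → 8%.
Line C: textile-upper → XVI.3; leather-soled → XVI.3.1; ankle boots → XVI.3.1.1. Scheduled 7%. No special measure applies. → 7%.
Line D: rubber-upper → XVI.1; rubber-soled → XVI.1.1; ordinary → XVI.1.1.2. Scheduled 28%. Dorestad agreement on XVI.1.1: wholly obtained → 20% available; Dorestad agreement on XVI.1: RVC ≥ 40% → 11% available; preferential 11%. → 11%.
Sum: 46% + 8% + 7% + 11% = 72%.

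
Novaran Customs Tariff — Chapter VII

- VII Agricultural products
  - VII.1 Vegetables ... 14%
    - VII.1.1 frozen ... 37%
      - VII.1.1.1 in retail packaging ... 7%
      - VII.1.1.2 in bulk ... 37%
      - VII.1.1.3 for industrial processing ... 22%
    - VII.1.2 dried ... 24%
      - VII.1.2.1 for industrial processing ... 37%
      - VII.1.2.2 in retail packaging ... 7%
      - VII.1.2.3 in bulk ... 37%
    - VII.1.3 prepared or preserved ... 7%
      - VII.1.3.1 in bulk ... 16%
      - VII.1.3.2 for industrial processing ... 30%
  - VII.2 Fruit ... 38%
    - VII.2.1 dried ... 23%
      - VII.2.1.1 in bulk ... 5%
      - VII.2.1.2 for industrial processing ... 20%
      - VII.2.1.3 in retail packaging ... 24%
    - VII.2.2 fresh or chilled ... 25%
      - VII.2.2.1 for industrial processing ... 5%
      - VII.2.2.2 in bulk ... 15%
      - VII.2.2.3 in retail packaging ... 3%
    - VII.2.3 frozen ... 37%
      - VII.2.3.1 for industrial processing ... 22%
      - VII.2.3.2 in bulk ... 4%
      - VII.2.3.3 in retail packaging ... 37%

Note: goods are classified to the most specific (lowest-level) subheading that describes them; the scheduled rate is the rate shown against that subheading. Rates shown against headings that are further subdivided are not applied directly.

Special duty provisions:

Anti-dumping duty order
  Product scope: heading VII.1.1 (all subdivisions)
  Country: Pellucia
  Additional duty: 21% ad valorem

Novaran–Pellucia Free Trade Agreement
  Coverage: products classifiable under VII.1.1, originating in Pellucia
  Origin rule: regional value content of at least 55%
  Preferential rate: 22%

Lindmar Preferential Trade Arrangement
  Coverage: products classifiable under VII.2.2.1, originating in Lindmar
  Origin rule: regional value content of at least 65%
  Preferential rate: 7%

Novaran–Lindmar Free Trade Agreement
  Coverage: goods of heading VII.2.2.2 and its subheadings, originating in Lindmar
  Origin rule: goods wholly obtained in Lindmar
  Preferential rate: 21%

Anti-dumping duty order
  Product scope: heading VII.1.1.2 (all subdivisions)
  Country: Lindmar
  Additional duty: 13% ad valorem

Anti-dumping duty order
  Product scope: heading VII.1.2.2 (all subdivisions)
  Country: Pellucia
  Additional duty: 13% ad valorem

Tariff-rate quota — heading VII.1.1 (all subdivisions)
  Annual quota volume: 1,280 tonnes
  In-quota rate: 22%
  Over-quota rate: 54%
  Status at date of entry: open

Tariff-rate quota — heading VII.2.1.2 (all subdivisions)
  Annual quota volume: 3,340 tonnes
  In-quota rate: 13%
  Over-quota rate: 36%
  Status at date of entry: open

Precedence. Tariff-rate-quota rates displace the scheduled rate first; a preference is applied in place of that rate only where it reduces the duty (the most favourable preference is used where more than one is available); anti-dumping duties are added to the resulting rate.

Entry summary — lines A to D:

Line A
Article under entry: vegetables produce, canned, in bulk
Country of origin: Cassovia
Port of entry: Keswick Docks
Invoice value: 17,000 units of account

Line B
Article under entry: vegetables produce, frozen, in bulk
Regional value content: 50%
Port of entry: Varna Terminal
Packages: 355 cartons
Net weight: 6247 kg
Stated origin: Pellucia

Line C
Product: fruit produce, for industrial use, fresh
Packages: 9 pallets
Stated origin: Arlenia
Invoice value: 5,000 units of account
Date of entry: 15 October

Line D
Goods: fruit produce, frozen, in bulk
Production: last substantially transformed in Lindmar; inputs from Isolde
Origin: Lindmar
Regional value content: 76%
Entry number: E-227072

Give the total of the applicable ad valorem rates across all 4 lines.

68%

Line A: vegetables → VII.1; canned → VII.1.3; in bulk → VII.1.3.1. Scheduled 16%. No special measure applies. → 16%.
Line B: vegetables → VII.1; frozen → VII.1.1; in bulk → VII.1.1.2. Scheduled 37%. quota on VII.1.1 open → in-quota 22%; Pellucia agreement on VII.1.1: RVC < 55%; anti-dumping (Pellucia, VII.1.1): +21%; total 22% + 21% = 43%. → 43%.
Line C: fruit → VII.2; fresh → VII.2.2; for industrial use → VII.2.2.1. Scheduled 5%. No special measure applies. → 5%.
Line D: fruit → VII.2; frozen → VII.2.3; in bulk → VII.2.3.2. Scheduled 4%. Lindmar agreement on VII.2.2.1: VII.2.3.2 not covered; Lindmar agreement on VII.2.2.2: VII.2.3.2 not covered. → 4%.
Sum: 16% + 43% + 5% + 4% = 68%.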